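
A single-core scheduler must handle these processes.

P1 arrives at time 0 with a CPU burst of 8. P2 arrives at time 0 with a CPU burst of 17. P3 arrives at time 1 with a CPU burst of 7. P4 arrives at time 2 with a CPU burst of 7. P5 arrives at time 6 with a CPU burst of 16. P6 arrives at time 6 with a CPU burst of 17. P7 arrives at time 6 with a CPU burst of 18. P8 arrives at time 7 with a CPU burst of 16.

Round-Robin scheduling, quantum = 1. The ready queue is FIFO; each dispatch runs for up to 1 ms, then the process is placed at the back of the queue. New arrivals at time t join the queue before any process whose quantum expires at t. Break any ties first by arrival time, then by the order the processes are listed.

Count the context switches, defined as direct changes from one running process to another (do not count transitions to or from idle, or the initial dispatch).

Schedule: | P1 0-1 | P2 1-2 | P3 2-3 | P1 3-4 | P4 4-5 | P2 5-6 | P3 6-7 | P1 7-8 | P4 8-9 | P5 9-10 | P6 10-11 | P7 11-12 | P2 12-13 | P8 13-14 | P3 14-15 | P1 15-16 | P4 16-17 | P5 17-18 | P6 18-19 | P7 19-20 | P2 20-21 | P8 21-22 | P3 22-23 | P1 23-24 | P4 24-25 | P5 25-26 | P6 26-27 | P7 27-28 | P2 28-29 | P8 29-30 | P3 30-31 | P1 31-32 | P4 32-33 | P5 33-34 | P6 34-35 | P7 35-36 | P2 36-37 | P8 37-38 | P3 38-39 | P1 39-40 | P4 40-41 | P5 41-42 | P6 42-43 | P7 43-44 | P2 44-45 | P8 45-46 | P3 46-47 | P1 47-48 | P4 48-49 | P5 49-50 | P6 50-51 | P7 51-52 | P2 52-53 | P8 53-54 | P5 54-55 | P6 55-56 | P7 56-57 | P2 57-58 | P8 58-59 | P5 59-60 | P6 60-61 | P7 61-62 | P2 62-63 | P8 63-64 | P5 64-65 | P6 65-66 | P7 66-67 | P2 67-68 | P8 68-69 | P5 69-70 | P6 70-71 | P7 71-72 | P2 72-73 | P8 73-74 | P5 74-75 | P6 75-76 | P7 76-77 | P2 77-78 | P8 78-79 | P5 79-80 | P6 80-81 | P7 81-82 | P2 82-83 | P8 83-84 | P5 84-85 | P6 85-86 | P7 86-87 | P2 87-88 | P8 88-89 | P5 89-90 | P6 90-91 | P7 91-92 | P2 92-93 | P8 93-94 | P5 94-95 | P6 95-96 | P7 96-97 | P2 97-98 | P8 98-99 | P5 99-100 | P6 100-101 | P7 101-102 | P8 102-103 | P6 103-104 | P7 104-106 |
Completion: P1=48  P2=98  P3=47  P4=49  P5=100  P6=104  P7=106  P8=103

104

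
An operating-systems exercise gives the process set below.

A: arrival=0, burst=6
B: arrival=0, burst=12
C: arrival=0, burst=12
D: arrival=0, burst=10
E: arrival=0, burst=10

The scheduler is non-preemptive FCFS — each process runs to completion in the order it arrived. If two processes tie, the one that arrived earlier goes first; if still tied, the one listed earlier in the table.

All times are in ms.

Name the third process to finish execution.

C

Schedule: | A 0-6 | B 6-18 | C 18-30 | D 30-40 | E 40-50 |
Completion: A=6  B=18  C=30  D=40  E=50
Finish order: A → B → C → D → E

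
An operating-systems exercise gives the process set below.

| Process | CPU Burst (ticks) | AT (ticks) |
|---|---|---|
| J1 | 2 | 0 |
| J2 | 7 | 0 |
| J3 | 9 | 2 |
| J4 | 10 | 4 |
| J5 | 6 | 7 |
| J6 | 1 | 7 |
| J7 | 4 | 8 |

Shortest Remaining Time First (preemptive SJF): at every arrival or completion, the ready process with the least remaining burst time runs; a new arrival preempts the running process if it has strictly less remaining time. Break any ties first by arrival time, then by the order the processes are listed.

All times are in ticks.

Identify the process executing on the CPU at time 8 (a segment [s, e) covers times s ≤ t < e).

J2

Timeline: | J1 0-2 | J2 2-7 | J6 7-8 | J2 8-10 | J7 10-14 | J5 14-20 | J3 20-29 | J4 29-39 |
Completion: J1=2  J2=10  J3=29  J4=39  J5=20  J6=8  J7=14
Turnaround (C−A): J1=2  J2=10  J3=27  J4=35  J5=13  J6=1  J7=6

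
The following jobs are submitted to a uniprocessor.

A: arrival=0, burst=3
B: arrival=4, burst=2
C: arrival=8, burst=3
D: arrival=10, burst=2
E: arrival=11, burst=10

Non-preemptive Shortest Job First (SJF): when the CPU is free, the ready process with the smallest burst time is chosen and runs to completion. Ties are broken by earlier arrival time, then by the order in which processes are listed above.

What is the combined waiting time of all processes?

Timeline: | A 0-3 | idle 3-4 | B 4-6 | idle 6-8 | C 8-11 | D 11-13 | E 13-23 |
Completion: A=3  B=6  C=11  D=13  E=23
Turnaround (C−A): A=3  B=2  C=3  D=3  E=12
Waiting = turnaround − burst: A=0, B=0, C=0, D=1, E=2
Total waiting = 0 + 0 + 0 + 1 + 2 = 3

3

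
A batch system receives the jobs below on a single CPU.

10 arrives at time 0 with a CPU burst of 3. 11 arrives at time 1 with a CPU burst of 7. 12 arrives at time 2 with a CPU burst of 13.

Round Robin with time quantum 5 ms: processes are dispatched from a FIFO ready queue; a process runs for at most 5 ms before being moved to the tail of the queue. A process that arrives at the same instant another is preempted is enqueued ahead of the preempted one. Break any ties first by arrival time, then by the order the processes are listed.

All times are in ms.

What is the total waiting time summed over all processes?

Schedule: | 10 0-3 | 11 3-8 | 12 8-13 | 11 13-15 | 12 15-23 |
Completion: 10=3  11=15  12=23
Turnaround (C−A): 10=3  11=14  12=21
Waiting = turnaround − burst: 10=0, 11=7, 12=8
Total waiting = 0 + 7 + 8 = 15

15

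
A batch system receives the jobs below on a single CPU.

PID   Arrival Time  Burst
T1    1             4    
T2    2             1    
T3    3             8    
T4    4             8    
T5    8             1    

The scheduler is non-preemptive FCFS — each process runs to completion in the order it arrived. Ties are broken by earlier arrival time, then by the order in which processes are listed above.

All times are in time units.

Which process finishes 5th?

T5

Gantt: | idle 0-1 | T1 1-5 | T2 5-6 | T3 6-14 | T4 14-22 | T5 22-23 |
Completion: T1=5  T2=6  T3=14  T4=22  T5=23
Turnaround (C−A): T1=4  T2=4  T3=11  T4=18  T5=15
Finish order: T1 → T2 → T3 → T4 → T5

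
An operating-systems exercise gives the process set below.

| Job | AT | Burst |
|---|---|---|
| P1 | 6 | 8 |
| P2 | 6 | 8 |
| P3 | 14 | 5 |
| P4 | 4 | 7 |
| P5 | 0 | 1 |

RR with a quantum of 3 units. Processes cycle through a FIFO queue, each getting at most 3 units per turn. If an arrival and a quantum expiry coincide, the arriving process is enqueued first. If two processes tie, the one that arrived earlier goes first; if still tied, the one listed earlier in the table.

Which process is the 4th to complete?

P2

Timeline: | P5 0-1 | idle 1-4 | P4 4-7 | P1 7-10 | P2 10-13 | P4 13-16 | P1 16-19 | P2 19-22 | P3 22-25 | P4 25-26 | P1 26-28 | P2 28-30 | P3 30-32 |
Completion: P1=28  P2=30  P3=32  P4=26  P5=1
Turnaround (C−A): P1=22  P2=24  P3=18  P4=22  P5=1
Finish order: P5 → P4 → P1 → P2 → P3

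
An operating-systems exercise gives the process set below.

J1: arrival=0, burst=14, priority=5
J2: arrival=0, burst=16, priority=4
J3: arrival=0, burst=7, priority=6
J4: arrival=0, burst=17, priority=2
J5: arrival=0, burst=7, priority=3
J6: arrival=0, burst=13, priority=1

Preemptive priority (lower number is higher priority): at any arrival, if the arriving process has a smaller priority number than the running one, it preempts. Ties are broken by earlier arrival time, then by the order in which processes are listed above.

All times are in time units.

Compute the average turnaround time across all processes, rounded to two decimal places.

45.67

Timeline: | J6 0-13 | J4 13-30 | J5 30-37 | J2 37-53 | J1 53-67 | J3 67-74 |
Completion: J1=67  J2=53  J3=74  J4=30  J5=37  J6=13
Turnaround times: J1=67, J2=53, J3=74, J4=30, J5=37, J6=13
Average turnaround = (67+53+74+30+37+13) / 6 = 274/6 = 45.67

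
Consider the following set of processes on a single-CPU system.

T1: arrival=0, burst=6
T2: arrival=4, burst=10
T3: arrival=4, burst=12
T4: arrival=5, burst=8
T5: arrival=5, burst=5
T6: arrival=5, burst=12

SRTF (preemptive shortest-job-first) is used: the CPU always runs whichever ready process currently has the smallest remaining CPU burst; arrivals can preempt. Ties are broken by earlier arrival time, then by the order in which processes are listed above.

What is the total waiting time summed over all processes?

Timeline: | T1 0-6 | T5 6-11 | T4 11-19 | T2 19-29 | T3 29-41 | T6 41-53 |
Completion: T1=6  T2=29  T3=41  T4=19  T5=11  T6=53
Waiting = turnaround − burst: T1=0, T2=15, T3=25, T4=6, T5=1, T6=36
Total waiting = 0 + 15 + 25 + 6 + 1 + 36 = 83

83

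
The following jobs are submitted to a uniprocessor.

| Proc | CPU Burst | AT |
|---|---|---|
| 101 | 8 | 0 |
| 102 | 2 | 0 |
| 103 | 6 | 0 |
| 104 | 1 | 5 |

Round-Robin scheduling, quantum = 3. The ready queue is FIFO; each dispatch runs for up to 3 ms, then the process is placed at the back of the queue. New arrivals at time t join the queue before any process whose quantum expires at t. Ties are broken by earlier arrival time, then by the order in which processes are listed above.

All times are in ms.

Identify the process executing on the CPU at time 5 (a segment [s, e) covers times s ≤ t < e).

Timeline: | 101 0-3 | 102 3-5 | 103 5-8 | 101 8-11 | 104 11-12 | 103 12-15 | 101 15-17 |
Completion: 101=17  102=5  103=15  104=12
Turnaround (C−A): 101=17  102=5  103=15  104=7

103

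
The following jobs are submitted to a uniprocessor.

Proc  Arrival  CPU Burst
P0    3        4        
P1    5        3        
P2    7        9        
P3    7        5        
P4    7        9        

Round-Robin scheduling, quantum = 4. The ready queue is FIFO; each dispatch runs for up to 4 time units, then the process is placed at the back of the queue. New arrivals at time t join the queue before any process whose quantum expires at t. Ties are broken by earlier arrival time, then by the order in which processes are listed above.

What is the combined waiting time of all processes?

50

Gantt: | idle 0-3 | P0 3-7 | P1 7-10 | P2 10-14 | P3 14-18 | P4 18-22 | P2 22-26 | P3 26-27 | P4 27-31 | P2 31-32 | P4 32-33 |
Completion: P0=7  P1=10  P2=32  P3=27  P4=33
Turnaround (C−A): P0=4  P1=5  P2=25  P3=20  P4=26
Waiting = turnaround − burst: P0=0, P1=2, P2=16, P3=15, P4=17
Total waiting = 0 + 2 + 16 + 15 + 17 = 50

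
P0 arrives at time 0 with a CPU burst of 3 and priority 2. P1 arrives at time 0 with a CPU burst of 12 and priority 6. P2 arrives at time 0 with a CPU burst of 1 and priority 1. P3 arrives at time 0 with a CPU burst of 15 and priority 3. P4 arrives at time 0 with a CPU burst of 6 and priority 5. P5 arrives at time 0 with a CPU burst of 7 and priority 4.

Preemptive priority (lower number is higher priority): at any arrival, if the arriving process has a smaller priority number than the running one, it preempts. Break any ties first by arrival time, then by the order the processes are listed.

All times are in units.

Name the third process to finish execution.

Timeline: | P2 0-1 | P0 1-4 | P3 4-19 | P5 19-26 | P4 26-32 | P1 32-44 |
Completion: P0=4  P1=44  P2=1  P3=19  P4=32  P5=26
Finish order: P2 → P0 → P3 → P5 → P4 → P1

P3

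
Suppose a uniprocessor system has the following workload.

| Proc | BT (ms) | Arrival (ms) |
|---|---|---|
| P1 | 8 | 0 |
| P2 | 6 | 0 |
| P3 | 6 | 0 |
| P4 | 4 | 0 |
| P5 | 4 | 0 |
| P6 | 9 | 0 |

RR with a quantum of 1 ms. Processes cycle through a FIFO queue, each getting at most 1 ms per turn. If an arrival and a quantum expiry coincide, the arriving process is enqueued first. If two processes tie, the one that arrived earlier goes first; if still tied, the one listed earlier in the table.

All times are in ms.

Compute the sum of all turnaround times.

Gantt: | P1 0-1 | P2 1-2 | P3 2-3 | P4 3-4 | P5 4-5 | P6 5-6 | P1 6-7 | P2 7-8 | P3 8-9 | P4 9-10 | P5 10-11 | P6 11-12 | P1 12-13 | P2 13-14 | P3 14-15 | P4 15-16 | P5 16-17 | P6 17-18 | P1 18-19 | P2 19-20 | P3 20-21 | P4 21-22 | P5 22-23 | P6 23-24 | P1 24-25 | P2 25-26 | P3 26-27 | P6 27-28 | P1 28-29 | P2 29-30 | P3 30-31 | P6 31-32 | P1 32-33 | P6 33-34 | P1 34-35 | P6 35-37 |
Completion: P1=35  P2=30  P3=31  P4=22  P5=23  P6=37
Turnaround (C−A): P1=35  P2=30  P3=31  P4=22  P5=23  P6=37
Turnaround = completion − arrival: P1=35, P2=30, P3=31, P4=22, P5=23, P6=37
Total turnaround = 35 + 30 + 31 + 22 + 23 + 37 = 178

178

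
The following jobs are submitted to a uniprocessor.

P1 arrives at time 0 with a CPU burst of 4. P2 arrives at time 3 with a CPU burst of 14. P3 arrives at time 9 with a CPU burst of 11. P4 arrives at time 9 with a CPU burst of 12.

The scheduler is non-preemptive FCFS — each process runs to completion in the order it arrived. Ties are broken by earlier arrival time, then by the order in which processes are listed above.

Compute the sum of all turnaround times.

71

Schedule: | P1 0-4 | P2 4-18 | P3 18-29 | P4 29-41 |
Completion: P1=4  P2=18  P3=29  P4=41
Turnaround = completion − arrival: P1=4, P2=15, P3=20, P4=32
Total turnaround = 4 + 15 + 20 + 32 = 71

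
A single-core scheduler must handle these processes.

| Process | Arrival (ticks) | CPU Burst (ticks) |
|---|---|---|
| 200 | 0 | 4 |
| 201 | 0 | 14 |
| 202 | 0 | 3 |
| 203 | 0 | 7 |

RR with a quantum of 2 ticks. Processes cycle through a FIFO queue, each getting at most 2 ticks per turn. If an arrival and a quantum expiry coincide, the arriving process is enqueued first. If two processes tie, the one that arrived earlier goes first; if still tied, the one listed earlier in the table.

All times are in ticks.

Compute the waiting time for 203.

Timeline: | 200 0-2 | 201 2-4 | 202 4-6 | 203 6-8 | 200 8-10 | 201 10-12 | 202 12-13 | 203 13-15 | 201 15-17 | 203 17-19 | 201 19-21 | 203 21-22 | 201 22-28 |
Completion: 200=10  201=28  202=13  203=22
Turnaround (C−A): 200=10  201=28  202=13  203=22
Waiting(203) = turnaround − burst = 22 − 7 = 15

15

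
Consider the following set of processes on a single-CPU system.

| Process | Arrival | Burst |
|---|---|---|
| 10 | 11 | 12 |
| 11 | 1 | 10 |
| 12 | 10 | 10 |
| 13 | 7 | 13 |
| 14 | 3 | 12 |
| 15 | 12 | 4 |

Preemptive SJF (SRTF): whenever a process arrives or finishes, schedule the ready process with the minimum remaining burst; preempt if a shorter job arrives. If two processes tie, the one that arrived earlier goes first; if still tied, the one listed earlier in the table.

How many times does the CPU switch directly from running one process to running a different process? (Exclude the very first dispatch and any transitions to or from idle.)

6

Timeline: | idle 0-1 | 11 1-11 | 12 11-12 | 15 12-16 | 12 16-25 | 14 25-37 | 10 37-49 | 13 49-62 |
Completion: 10=49  11=11  12=25  13=62  14=37  15=16
Turnaround (C−A): 10=38  11=10  12=15  13=55  14=34  15=4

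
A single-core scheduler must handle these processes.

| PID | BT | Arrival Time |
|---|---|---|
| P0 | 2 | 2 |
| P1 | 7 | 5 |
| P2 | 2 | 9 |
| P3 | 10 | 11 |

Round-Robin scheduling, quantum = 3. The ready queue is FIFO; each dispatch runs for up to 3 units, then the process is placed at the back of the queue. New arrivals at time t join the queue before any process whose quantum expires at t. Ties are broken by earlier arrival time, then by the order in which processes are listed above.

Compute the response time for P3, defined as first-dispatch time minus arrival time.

Schedule: | idle 0-2 | P0 2-4 | idle 4-5 | P1 5-11 | P2 11-13 | P3 13-16 | P1 16-17 | P3 17-24 |
Completion: P0=4  P1=17  P2=13  P3=24
Response(P3) = first start − arrival = 13 − 11 = 2

2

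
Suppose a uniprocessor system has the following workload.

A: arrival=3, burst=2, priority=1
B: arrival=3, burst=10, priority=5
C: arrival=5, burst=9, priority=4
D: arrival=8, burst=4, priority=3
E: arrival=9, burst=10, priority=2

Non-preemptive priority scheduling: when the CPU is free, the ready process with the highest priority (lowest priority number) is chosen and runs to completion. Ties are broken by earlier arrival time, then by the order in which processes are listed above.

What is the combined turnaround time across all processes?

81

Timeline: | idle 0-3 | A 3-5 | C 5-14 | E 14-24 | D 24-28 | B 28-38 |
Completion: A=5  B=38  C=14  D=28  E=24
Turnaround (C−A): A=2  B=35  C=9  D=20  E=15
Turnaround = completion − arrival: A=2, B=35, C=9, D=20, E=15
Total turnaround = 2 + 35 + 9 + 20 + 15 = 81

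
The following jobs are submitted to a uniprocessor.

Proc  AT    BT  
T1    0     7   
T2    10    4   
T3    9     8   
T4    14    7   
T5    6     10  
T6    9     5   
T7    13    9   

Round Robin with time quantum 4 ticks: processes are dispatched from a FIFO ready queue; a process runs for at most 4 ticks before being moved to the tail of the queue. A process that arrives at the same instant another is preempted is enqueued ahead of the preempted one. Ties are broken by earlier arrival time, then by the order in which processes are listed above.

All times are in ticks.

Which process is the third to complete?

T3

Gantt: | T1 0-7 | T5 7-11 | T3 11-15 | T6 15-19 | T2 19-23 | T5 23-27 | T7 27-31 | T4 31-35 | T3 35-39 | T6 39-40 | T5 40-42 | T7 42-46 | T4 46-49 | T7 49-50 |
Completion: T1=7  T2=23  T3=39  T4=49  T5=42  T6=40  T7=50
Turnaround (C−A): T1=7  T2=13  T3=30  T4=35  T5=36  T6=31  T7=37
Finish order: T1 → T2 → T3 → T6 → T5 → T4 → T7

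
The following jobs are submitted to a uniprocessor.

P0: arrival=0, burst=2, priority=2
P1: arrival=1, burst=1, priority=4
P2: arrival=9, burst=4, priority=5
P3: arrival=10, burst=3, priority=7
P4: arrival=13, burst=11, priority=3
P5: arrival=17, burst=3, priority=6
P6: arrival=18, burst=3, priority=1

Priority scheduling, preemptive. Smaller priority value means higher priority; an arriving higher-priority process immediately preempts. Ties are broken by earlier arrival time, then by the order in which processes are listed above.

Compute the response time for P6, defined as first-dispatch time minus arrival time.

Gantt: | P0 0-2 | P1 2-3 | idle 3-9 | P2 9-13 | P4 13-18 | P6 18-21 | P4 21-27 | P5 27-30 | P3 30-33 |
Completion: P0=2  P1=3  P2=13  P3=33  P4=27  P5=30  P6=21
Turnaround (C−A): P0=2  P1=2  P2=4  P3=23  P4=14  P5=13  P6=3
Response(P6) = first start − arrival = 18 − 18 = 0

0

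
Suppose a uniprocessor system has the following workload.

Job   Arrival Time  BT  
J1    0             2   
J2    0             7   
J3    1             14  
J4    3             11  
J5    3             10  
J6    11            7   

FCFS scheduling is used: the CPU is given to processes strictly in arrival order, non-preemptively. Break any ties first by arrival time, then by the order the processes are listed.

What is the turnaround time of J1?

Schedule: | J1 0-2 | J2 2-9 | J3 9-23 | J4 23-34 | J5 34-44 | J6 44-51 |
Completion: J1=2  J2=9  J3=23  J4=34  J5=44  J6=51
Turnaround(J1) = completion − arrival = 2 − 0 = 2

2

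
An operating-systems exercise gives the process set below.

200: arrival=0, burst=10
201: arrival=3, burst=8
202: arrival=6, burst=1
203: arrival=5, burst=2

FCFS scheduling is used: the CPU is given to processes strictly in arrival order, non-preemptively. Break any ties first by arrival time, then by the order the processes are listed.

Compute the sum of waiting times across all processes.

34

Gantt: | 200 0-10 | 201 10-18 | 203 18-20 | 202 20-21 |
Completion: 200=10  201=18  202=21  203=20
Waiting = turnaround − burst: 200=0, 201=7, 202=14, 203=13
Total waiting = 0 + 7 + 14 + 13 = 34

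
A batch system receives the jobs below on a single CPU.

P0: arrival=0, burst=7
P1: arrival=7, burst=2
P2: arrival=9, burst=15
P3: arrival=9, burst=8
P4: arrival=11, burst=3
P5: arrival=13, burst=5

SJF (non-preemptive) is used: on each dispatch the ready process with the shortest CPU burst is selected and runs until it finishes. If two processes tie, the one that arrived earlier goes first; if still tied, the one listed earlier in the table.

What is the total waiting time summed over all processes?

Gantt: | P0 0-7 | P1 7-9 | P3 9-17 | P4 17-20 | P5 20-25 | P2 25-40 |
Completion: P0=7  P1=9  P2=40  P3=17  P4=20  P5=25
Waiting = turnaround − burst: P0=0, P1=0, P2=16, P3=0, P4=6, P5=7
Total waiting = 0 + 0 + 16 + 0 + 6 + 7 = 29

29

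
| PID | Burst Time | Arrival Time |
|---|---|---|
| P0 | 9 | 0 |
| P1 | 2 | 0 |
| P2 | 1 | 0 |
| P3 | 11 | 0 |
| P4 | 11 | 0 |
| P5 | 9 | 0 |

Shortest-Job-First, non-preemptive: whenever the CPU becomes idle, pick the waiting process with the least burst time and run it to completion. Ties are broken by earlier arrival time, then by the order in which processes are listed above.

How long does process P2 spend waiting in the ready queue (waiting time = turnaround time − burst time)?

0

Schedule: | P2 0-1 | P1 1-3 | P0 3-12 | P5 12-21 | P3 21-32 | P4 32-43 |
Completion: P0=12  P1=3  P2=1  P3=32  P4=43  P5=21
Waiting(P2) = turnaround − burst = 1 − 1 = 0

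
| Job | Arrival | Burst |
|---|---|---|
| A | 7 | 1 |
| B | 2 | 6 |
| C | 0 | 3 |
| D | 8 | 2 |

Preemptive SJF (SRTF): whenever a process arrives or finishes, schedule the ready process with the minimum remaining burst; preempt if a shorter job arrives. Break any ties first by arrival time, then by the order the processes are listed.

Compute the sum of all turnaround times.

Schedule: | C 0-3 | B 3-7 | A 7-8 | B 8-10 | D 10-12 |
Completion: A=8  B=10  C=3  D=12
Turnaround = completion − arrival: A=1, B=8, C=3, D=4
Total turnaround = 1 + 8 + 3 + 4 = 16

16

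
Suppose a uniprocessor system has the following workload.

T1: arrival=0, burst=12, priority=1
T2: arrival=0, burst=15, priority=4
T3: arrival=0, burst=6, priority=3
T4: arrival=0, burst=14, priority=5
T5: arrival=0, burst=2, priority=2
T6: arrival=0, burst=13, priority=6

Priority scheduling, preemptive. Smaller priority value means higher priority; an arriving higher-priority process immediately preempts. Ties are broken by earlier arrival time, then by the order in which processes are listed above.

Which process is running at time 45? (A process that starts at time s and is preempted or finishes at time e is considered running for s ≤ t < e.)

Schedule: | T1 0-12 | T5 12-14 | T3 14-20 | T2 20-35 | T4 35-49 | T6 49-62 |
Completion: T1=12  T2=35  T3=20  T4=49  T5=14  T6=62

T4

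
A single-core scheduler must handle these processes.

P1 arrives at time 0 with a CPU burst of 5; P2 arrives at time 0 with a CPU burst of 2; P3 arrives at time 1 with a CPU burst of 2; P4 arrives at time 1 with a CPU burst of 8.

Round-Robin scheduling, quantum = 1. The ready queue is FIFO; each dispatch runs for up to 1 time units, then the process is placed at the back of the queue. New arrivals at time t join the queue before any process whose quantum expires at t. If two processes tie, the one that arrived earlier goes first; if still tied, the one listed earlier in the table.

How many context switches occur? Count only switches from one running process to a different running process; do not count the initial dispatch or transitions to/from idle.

Gantt: | P1 0-1 | P2 1-2 | P3 2-3 | P4 3-4 | P1 4-5 | P2 5-6 | P3 6-7 | P4 7-8 | P1 8-9 | P4 9-10 | P1 10-11 | P4 11-12 | P1 12-13 | P4 13-17 |
Completion: P1=13  P2=6  P3=7  P4=17
Turnaround (C−A): P1=13  P2=6  P3=6  P4=16

13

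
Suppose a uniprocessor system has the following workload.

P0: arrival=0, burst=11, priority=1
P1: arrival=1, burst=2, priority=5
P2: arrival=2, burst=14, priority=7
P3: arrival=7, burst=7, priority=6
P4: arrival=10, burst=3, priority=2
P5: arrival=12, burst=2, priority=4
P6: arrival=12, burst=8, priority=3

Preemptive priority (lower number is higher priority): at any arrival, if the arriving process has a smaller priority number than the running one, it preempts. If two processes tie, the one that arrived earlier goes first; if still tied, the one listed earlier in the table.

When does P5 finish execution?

24

Timeline: | P0 0-11 | P4 11-14 | P6 14-22 | P5 22-24 | P1 24-26 | P3 26-33 | P2 33-47 |
Completion: P0=11  P1=26  P2=47  P3=33  P4=14  P5=24  P6=22
Turnaround (C−A): P0=11  P1=25  P2=45  P3=26  P4=4  P5=12  P6=10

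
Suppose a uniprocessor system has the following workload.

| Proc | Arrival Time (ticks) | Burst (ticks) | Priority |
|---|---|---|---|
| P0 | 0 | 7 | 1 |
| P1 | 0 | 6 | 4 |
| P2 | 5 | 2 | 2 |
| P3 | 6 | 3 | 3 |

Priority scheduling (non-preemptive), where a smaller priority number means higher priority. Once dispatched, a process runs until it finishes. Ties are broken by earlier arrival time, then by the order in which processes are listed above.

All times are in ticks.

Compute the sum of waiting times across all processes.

17

Gantt: | P0 0-7 | P2 7-9 | P3 9-12 | P1 12-18 |
Completion: P0=7  P1=18  P2=9  P3=12
Turnaround (C−A): P0=7  P1=18  P2=4  P3=6
Waiting = turnaround − burst: P0=0, P1=12, P2=2, P3=3
Total waiting = 0 + 12 + 2 + 3 = 17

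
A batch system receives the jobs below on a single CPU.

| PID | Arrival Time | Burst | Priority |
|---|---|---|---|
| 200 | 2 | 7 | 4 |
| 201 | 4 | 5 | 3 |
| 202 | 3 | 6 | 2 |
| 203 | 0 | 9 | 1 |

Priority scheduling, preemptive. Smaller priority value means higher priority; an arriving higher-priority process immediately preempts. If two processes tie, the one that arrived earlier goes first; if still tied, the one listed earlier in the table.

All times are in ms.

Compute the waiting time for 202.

Schedule: | 203 0-9 | 202 9-15 | 201 15-20 | 200 20-27 |
Completion: 200=27  201=20  202=15  203=9
Turnaround (C−A): 200=25  201=16  202=12  203=9
Waiting(202) = turnaround − burst = 12 − 6 = 6

6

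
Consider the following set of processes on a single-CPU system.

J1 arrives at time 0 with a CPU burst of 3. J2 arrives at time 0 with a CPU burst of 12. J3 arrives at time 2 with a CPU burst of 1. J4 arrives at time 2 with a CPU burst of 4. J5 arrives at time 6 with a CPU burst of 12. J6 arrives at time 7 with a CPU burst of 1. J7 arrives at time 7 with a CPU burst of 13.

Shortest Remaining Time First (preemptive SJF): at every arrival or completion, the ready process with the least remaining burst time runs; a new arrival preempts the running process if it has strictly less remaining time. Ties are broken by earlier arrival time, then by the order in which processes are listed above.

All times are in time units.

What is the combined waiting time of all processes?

Schedule: | J1 0-3 | J3 3-4 | J4 4-8 | J6 8-9 | J2 9-21 | J5 21-33 | J7 33-46 |
Completion: J1=3  J2=21  J3=4  J4=8  J5=33  J6=9  J7=46
Waiting = turnaround − burst: J1=0, J2=9, J3=1, J4=2, J5=15, J6=1, J7=26
Total waiting = 0 + 9 + 1 + 2 + 15 + 1 + 26 = 54

54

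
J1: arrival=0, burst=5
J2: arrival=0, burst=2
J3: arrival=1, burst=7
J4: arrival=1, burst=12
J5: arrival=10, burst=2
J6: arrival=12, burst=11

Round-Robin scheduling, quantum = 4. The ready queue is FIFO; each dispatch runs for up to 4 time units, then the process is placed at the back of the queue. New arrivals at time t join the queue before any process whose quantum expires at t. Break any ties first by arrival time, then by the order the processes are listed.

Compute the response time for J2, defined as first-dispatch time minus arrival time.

Gantt: | J1 0-4 | J2 4-6 | J3 6-10 | J4 10-14 | J1 14-15 | J5 15-17 | J3 17-20 | J6 20-24 | J4 24-28 | J6 28-32 | J4 32-36 | J6 36-39 |
Completion: J1=15  J2=6  J3=20  J4=36  J5=17  J6=39
Response(J2) = first start − arrival = 4 − 0 = 4

4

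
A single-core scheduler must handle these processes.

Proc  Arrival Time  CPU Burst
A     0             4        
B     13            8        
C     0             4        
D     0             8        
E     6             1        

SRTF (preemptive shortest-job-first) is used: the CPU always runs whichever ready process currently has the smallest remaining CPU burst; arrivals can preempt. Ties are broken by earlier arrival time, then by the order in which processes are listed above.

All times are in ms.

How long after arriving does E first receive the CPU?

Schedule: | A 0-4 | C 4-6 | E 6-7 | C 7-9 | D 9-17 | B 17-25 |
Completion: A=4  B=25  C=9  D=17  E=7
Response(E) = first start − arrival = 6 − 6 = 0

0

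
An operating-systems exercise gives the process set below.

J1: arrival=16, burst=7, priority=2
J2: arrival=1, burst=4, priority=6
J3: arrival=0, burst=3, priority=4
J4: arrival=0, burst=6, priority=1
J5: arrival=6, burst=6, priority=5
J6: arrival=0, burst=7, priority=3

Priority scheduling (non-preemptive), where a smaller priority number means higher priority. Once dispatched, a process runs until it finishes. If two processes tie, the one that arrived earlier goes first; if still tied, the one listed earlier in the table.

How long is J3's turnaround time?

Gantt: | J4 0-6 | J6 6-13 | J3 13-16 | J1 16-23 | J5 23-29 | J2 29-33 |
Completion: J1=23  J2=33  J3=16  J4=6  J5=29  J6=13
Turnaround(J3) = completion − arrival = 16 − 0 = 16

16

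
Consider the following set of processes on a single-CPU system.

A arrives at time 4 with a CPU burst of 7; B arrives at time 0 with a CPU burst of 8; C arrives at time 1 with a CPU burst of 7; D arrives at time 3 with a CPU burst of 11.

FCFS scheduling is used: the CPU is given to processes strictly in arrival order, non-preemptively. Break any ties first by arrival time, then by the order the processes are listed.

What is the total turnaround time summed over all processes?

74

Schedule: | B 0-8 | C 8-15 | D 15-26 | A 26-33 |
Completion: A=33  B=8  C=15  D=26
Turnaround (C−A): A=29  B=8  C=14  D=23
Turnaround = completion − arrival: A=29, B=8, C=14, D=23
Total turnaround = 29 + 8 + 14 + 23 = 74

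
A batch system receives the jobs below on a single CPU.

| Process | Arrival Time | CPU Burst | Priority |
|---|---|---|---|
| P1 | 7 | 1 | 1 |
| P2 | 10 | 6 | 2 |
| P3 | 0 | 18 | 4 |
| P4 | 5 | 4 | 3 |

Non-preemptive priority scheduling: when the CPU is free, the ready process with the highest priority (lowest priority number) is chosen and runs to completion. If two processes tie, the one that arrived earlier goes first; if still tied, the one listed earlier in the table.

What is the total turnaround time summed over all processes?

69

Gantt: | P3 0-18 | P1 18-19 | P2 19-25 | P4 25-29 |
Completion: P1=19  P2=25  P3=18  P4=29
Turnaround = completion − arrival: P1=12, P2=15, P3=18, P4=24
Total turnaround = 12 + 15 + 18 + 24 = 69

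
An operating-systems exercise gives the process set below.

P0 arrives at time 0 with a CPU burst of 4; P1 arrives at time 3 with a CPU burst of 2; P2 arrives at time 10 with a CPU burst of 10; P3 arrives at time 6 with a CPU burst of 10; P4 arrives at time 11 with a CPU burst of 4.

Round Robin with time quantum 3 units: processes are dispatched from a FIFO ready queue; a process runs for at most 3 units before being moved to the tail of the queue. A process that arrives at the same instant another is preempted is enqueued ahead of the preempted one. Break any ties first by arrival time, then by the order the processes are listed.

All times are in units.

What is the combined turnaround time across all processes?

Schedule: | P0 0-3 | P1 3-5 | P0 5-6 | P3 6-12 | P2 12-15 | P4 15-18 | P3 18-21 | P2 21-24 | P4 24-25 | P3 25-26 | P2 26-30 |
Completion: P0=6  P1=5  P2=30  P3=26  P4=25
Turnaround (C−A): P0=6  P1=2  P2=20  P3=20  P4=14
Turnaround = completion − arrival: P0=6, P1=2, P2=20, P3=20, P4=14
Total turnaround = 6 + 2 + 20 + 20 + 14 = 62

62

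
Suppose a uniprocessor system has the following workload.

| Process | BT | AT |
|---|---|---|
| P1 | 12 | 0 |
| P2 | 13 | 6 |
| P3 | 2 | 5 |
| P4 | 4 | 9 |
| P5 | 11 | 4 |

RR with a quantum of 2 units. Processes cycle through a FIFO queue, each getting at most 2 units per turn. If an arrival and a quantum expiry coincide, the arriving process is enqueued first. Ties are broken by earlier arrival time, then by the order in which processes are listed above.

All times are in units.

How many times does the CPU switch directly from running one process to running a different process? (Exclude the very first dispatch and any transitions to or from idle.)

Timeline: | P1 0-4 | P5 4-6 | P1 6-8 | P3 8-10 | P2 10-12 | P5 12-14 | P1 14-16 | P4 16-18 | P2 18-20 | P5 20-22 | P1 22-24 | P4 24-26 | P2 26-28 | P5 28-30 | P1 30-32 | P2 32-34 | P5 34-36 | P2 36-38 | P5 38-39 | P2 39-42 |
Completion: P1=32  P2=42  P3=10  P4=26  P5=39
Turnaround (C−A): P1=32  P2=36  P3=5  P4=17  P5=35

19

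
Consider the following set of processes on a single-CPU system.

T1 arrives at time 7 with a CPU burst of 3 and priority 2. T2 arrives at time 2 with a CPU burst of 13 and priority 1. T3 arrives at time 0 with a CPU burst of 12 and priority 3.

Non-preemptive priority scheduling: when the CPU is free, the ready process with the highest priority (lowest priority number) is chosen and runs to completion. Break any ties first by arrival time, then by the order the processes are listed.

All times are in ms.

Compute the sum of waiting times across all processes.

28

Schedule: | T3 0-12 | T2 12-25 | T1 25-28 |
Completion: T1=28  T2=25  T3=12
Turnaround (C−A): T1=21  T2=23  T3=12
Waiting = turnaround − burst: T1=18, T2=10, T3=0
Total waiting = 18 + 10 + 0 = 28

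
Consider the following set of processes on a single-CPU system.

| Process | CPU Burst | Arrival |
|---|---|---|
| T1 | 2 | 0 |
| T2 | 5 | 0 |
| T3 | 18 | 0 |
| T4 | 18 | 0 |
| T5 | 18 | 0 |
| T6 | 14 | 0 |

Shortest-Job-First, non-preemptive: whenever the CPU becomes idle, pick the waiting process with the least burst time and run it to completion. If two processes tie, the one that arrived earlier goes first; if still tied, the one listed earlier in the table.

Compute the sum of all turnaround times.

Schedule: | T1 0-2 | T2 2-7 | T6 7-21 | T3 21-39 | T4 39-57 | T5 57-75 |
Completion: T1=2  T2=7  T3=39  T4=57  T5=75  T6=21
Turnaround (C−A): T1=2  T2=7  T3=39  T4=57  T5=75  T6=21
Turnaround = completion − arrival: T1=2, T2=7, T3=39, T4=57, T5=75, T6=21
Total turnaround = 2 + 7 + 39 + 57 + 75 + 21 = 201

201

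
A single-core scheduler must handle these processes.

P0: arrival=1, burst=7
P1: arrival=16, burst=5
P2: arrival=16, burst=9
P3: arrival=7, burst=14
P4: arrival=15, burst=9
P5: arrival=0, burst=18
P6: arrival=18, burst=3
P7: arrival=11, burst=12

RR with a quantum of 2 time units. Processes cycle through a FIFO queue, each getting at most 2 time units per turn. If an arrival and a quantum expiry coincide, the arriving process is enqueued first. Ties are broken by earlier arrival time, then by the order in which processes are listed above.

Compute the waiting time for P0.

13

Schedule: | P5 0-2 | P0 2-4 | P5 4-6 | P0 6-8 | P5 8-10 | P3 10-12 | P0 12-14 | P5 14-16 | P7 16-18 | P3 18-20 | P0 20-21 | P4 21-23 | P1 23-25 | P2 25-27 | P5 27-29 | P6 29-31 | P7 31-33 | P3 33-35 | P4 35-37 | P1 37-39 | P2 39-41 | P5 41-43 | P6 43-44 | P7 44-46 | P3 46-48 | P4 48-50 | P1 50-51 | P2 51-53 | P5 53-55 | P7 55-57 | P3 57-59 | P4 59-61 | P2 61-63 | P5 63-65 | P7 65-67 | P3 67-69 | P4 69-70 | P2 70-71 | P5 71-73 | P7 73-75 | P3 75-77 |
Completion: P0=21  P1=51  P2=71  P3=77  P4=70  P5=73  P6=44  P7=75
Waiting(P0) = turnaround − burst = 20 − 7 = 13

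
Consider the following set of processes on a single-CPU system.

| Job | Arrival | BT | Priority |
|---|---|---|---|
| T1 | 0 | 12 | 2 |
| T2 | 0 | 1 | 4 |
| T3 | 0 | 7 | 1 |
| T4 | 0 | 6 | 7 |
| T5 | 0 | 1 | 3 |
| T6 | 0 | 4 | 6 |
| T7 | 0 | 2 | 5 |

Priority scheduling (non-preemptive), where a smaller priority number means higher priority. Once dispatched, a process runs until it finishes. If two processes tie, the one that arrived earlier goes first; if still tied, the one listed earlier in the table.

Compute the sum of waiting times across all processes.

117

Timeline: | T3 0-7 | T1 7-19 | T5 19-20 | T2 20-21 | T7 21-23 | T6 23-27 | T4 27-33 |
Completion: T1=19  T2=21  T3=7  T4=33  T5=20  T6=27  T7=23
Turnaround (C−A): T1=19  T2=21  T3=7  T4=33  T5=20  T6=27  T7=23
Waiting = turnaround − burst: T1=7, T2=20, T3=0, T4=27, T5=19, T6=23, T7=21
Total waiting = 7 + 20 + 0 + 27 + 19 + 23 + 21 = 117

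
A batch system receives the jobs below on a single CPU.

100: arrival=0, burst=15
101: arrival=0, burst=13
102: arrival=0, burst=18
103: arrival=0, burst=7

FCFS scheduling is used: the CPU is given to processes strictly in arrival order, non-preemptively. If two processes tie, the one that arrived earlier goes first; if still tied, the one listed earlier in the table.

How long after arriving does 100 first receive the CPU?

0

Schedule: | 100 0-15 | 101 15-28 | 102 28-46 | 103 46-53 |
Completion: 100=15  101=28  102=46  103=53
Turnaround (C−A): 100=15  101=28  102=46  103=53
Response(100) = first start − arrival = 0 − 0 = 0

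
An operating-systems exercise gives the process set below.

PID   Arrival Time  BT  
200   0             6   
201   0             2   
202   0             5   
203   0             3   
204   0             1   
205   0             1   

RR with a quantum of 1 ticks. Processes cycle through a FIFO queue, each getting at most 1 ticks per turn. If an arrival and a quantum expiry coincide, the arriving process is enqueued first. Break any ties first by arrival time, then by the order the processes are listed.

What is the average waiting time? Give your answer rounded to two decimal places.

Gantt: | 200 0-1 | 201 1-2 | 202 2-3 | 203 3-4 | 204 4-5 | 205 5-6 | 200 6-7 | 201 7-8 | 202 8-9 | 203 9-10 | 200 10-11 | 202 11-12 | 203 12-13 | 200 13-14 | 202 14-15 | 200 15-16 | 202 16-17 | 200 17-18 |
Completion: 200=18  201=8  202=17  203=13  204=5  205=6
Turnaround (C−A): 200=18  201=8  202=17  203=13  204=5  205=6
Waiting times: 200=12, 201=6, 202=12, 203=10, 204=4, 205=5
Average waiting = (12+6+12+10+4+5) / 6 = 49/6 = 8.17

8.17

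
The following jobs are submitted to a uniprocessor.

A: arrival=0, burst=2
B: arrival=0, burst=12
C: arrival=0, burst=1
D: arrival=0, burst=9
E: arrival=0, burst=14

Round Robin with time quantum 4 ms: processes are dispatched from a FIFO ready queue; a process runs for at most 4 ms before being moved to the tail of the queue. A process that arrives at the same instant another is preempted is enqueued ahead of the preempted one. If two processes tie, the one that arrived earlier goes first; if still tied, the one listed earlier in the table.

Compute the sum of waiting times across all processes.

Timeline: | A 0-2 | B 2-6 | C 6-7 | D 7-11 | E 11-15 | B 15-19 | D 19-23 | E 23-27 | B 27-31 | D 31-32 | E 32-38 |
Completion: A=2  B=31  C=7  D=32  E=38
Turnaround (C−A): A=2  B=31  C=7  D=32  E=38
Waiting = turnaround − burst: A=0, B=19, C=6, D=23, E=24
Total waiting = 0 + 19 + 6 + 23 + 24 = 72

72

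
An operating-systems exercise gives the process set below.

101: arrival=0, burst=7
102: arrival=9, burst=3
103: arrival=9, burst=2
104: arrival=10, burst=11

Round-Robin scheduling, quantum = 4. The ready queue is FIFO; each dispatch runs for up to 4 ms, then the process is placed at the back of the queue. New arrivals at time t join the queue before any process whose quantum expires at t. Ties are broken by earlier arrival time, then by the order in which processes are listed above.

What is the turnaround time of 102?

3

Gantt: | 101 0-7 | idle 7-9 | 102 9-12 | 103 12-14 | 104 14-25 |
Completion: 101=7  102=12  103=14  104=25
Turnaround (C−A): 101=7  102=3  103=5  104=15
Turnaround(102) = completion − arrival = 12 − 9 = 3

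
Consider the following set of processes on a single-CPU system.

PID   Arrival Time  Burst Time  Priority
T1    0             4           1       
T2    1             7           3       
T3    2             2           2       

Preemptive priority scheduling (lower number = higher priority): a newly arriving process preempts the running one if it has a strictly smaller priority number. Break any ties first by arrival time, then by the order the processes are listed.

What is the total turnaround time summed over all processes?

20

Schedule: | T1 0-4 | T3 4-6 | T2 6-13 |
Completion: T1=4  T2=13  T3=6
Turnaround = completion − arrival: T1=4, T2=12, T3=4
Total turnaround = 4 + 12 + 4 = 20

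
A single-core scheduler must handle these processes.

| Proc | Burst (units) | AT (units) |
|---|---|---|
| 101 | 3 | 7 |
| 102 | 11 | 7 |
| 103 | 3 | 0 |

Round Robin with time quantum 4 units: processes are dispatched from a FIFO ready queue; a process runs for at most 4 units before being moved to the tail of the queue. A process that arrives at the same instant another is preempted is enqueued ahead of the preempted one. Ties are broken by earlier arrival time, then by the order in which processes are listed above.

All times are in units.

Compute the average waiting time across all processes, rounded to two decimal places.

1.00

Timeline: | 103 0-3 | idle 3-7 | 101 7-10 | 102 10-21 |
Completion: 101=10  102=21  103=3
Waiting times: 101=0, 102=3, 103=0
Average waiting = (0+3+0) / 3 = 3/3 = 1.00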